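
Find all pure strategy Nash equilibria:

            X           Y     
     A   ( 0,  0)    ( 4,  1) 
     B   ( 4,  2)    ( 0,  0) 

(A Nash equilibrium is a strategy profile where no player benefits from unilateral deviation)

Nash equilibrium: (A, Y), (B, X)

Work:
Best responses:
  P1 vs X: payoffs [0, 4] → best response B (payoff 4)
  P1 vs Y: payoffs [4, 0] → best response A (payoff 4)
  P2 vs A: payoffs [0, 1] → best response Y (payoff 1)
  P2 vs B: payoffs [2, 0] → best response X (payoff 2)
Mutual best responses: (A,Y), (B,X) → Nash equilibria.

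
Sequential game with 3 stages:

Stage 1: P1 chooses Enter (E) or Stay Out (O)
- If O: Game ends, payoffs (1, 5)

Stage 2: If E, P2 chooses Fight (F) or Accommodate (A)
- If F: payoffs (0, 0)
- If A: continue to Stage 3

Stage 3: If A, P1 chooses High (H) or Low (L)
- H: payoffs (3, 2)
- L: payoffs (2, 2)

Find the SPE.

SPE: (E, A, H); Outcome (3, 2)

Work:
Stage 3: P1 chooses H (3 vs 2)
Stage 2: P2: F->0, A->2 (anticipating H). Choose A
Stage 1: P1: O->1, E->3 (anticipating A, H). Choose E
SPE path: E -> A -> H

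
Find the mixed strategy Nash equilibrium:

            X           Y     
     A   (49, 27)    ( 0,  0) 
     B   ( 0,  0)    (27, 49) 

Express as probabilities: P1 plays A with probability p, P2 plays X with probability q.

p = 0.6447, q = 0.3553

Work:
Find probabilities that make opponent indifferent:
P2 chooses q to make P1 indifferent between A and B
P1 chooses p to make P2 indifferent between X and Y
Mixed NE: P1 plays (A: 0.6447, B: 0.3553), P2 plays (X: 0.3553, Y: 0.6447)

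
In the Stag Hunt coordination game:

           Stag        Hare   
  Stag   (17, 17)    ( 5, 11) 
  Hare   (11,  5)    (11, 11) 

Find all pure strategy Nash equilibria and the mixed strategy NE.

Pure NE: (Stag, Stag) and (Hare, Hare); Mixed NE: p = 0.5, q = 0.5

Work:
Check pure NE:
(Stag, Stag): (17, 17) - no unilateral deviation beneficial
(Hare, Hare): (11, 11) - no unilateral deviation beneficial
Mixed NE: P1 plays Stag with p = 0.5, P2 plays Stag with q = 0.5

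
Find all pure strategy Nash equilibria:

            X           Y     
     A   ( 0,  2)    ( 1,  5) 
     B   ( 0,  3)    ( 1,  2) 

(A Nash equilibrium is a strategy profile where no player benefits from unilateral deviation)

Nash equilibrium: (A, Y), (B, X)

Work:
Best responses:
  P1 vs X: payoffs [0, 0] → best response A/B (payoff 0)
  P1 vs Y: payoffs [1, 1] → best response A/B (payoff 1)
  P2 vs A: payoffs [2, 5] → best response Y (payoff 5)
  P2 vs B: payoffs [3, 2] → best response X (payoff 3)
Mutual best responses: (A,Y), (B,X) → Nash equilibria.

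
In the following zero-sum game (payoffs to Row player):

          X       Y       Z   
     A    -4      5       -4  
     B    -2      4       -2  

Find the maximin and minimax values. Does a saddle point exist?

Maximin = -2, Minimax = -2, Saddle: True

Work:
Row minimums: [-4, -2] → maximin = -2
Column maximums: [-2, 5, -2] → minimax = -2
Saddle point exists! Game value = -2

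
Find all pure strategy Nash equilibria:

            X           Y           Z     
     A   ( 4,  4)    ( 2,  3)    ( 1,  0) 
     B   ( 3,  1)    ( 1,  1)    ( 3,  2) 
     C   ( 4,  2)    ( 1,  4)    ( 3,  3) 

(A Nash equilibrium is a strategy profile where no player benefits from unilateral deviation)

Nash equilibrium: (A, X), (B, Z)

Work:
Best responses:
  P1 vs X: payoffs [4, 3, 4] → best response A/C (payoff 4)
  P1 vs Y: payoffs [2, 1, 1] → best response A (payoff 2)
  P1 vs Z: payoffs [1, 3, 3] → best response B/C (payoff 3)
  P2 vs A: payoffs [4, 3, 0] → best response X (payoff 4)
  P2 vs B: payoffs [1, 1, 2] → best response Z (payoff 2)
  P2 vs C: payoffs [2, 4, 3] → best response Y (payoff 4)
Mutual best responses: (A,X), (B,Z) → Nash equilibria.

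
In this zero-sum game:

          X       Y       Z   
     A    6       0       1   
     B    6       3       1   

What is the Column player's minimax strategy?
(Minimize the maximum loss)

Column should play Z, value = 1

Work:
Column player minimizes Row's maximum payoff:
Column X: max payoff to Row = 6
Column Y: max payoff to Row = 3
Column Z: max payoff to Row = 1
Minimum is 1, achieved by column Z.
Minimax strategy: Z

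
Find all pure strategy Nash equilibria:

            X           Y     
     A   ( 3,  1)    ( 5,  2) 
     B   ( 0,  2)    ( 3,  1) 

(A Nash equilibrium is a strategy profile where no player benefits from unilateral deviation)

Nash equilibrium: (A, Y)

Work:
Best responses:
  P1 vs X: payoffs [3, 0] → best response A (payoff 3)
  P1 vs Y: payoffs [5, 3] → best response A (payoff 5)
  P2 vs A: payoffs [1, 2] → best response Y (payoff 2)
  P2 vs B: payoffs [2, 1] → best response X (payoff 2)
Mutual best responses: (A,Y) → Nash equilibria.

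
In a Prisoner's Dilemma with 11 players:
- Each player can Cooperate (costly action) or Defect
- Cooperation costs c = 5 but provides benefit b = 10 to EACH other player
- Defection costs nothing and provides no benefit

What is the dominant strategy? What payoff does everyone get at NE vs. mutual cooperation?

Dominant: Defect; NE payoff = 0; Coop payoff = 95

Work:
Defect dominates (saves cost c = 5, benefit to others is external)
NE: All defect → everyone gets 0
If all cooperate: each receives (10)×10 - 5 = 95
Social dilemma: 95 > 0 but NE gives 0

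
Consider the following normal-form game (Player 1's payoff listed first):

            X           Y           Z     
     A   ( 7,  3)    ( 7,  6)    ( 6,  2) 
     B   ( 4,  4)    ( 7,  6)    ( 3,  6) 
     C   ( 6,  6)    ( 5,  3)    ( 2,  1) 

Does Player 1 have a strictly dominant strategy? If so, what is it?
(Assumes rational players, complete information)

No strictly dominant strategy exists for Player 1

Work:
A strategy strictly dominates another if it gives a strictly higher payoff against every opponent action. Compare each pair of P1's strategies column-by-column:
  A vs B: [7 vs 4, 7 vs 7, 6 vs 3] → A does not strictly dominate B (column Y: 7 ≤ 7)
  A vs C: [7 vs 6, 7 vs 5, 6 vs 2] → A strictly dominates C
  B vs A: [4 vs 7, 7 vs 7, 3 vs 6] → B does not strictly dominate A (column X: 4 ≤ 7)
  B vs C: [4 vs 6, 7 vs 5, 3 vs 2] → B does not strictly dominate C (column X: 4 ≤ 6)
  C vs A: [6 vs 7, 5 vs 7, 2 vs 6] → C does not strictly dominate A (column X: 6 ≤ 7)
  C vs B: [6 vs 4, 5 vs 7, 2 vs 3] → C does not strictly dominate B (column Y: 5 ≤ 7)
No single strategy strictly dominates all others → no strictly dominant strategy.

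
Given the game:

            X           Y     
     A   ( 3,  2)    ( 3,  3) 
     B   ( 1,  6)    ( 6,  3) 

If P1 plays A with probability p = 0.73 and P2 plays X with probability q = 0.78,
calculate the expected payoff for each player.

E[P1] = 2.757, E[P2] = 3.0624

Work:
E[P1] = p·q·π₁(A,X) + p·(1-q)·π₁(A,Y) + (1-p)·q·π₁(B,X) + (1-p)·(1-q)·π₁(B,Y)
= 0.73·0.78·3 + 0.73·0.22·3 + 0.27·0.78·1 + 0.27·0.22·6
= 2.757

E[P2] = 3.0624 (similar calculation)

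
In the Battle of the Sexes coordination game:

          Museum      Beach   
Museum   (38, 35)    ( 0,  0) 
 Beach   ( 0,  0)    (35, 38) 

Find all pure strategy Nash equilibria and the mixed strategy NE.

Pure NE: (Museum, Museum) and (Beach, Beach); Mixed NE: p = 0.5205, q = 0.4795

Work:
Check pure NE:
(Museum, Museum): (38, 35) - no unilateral deviation beneficial
(Beach, Beach): (35, 38) - no unilateral deviation beneficial
Mixed NE: P1 plays Museum with p = 0.5205, P2 plays Museum with q = 0.4795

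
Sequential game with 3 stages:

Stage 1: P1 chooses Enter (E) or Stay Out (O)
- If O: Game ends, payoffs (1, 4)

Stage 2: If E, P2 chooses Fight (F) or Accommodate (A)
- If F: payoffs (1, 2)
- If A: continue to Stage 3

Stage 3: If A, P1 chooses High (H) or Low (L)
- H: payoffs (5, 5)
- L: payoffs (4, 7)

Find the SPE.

SPE: (E, A, H); Outcome (5, 5)

Work:
Stage 3: P1 chooses H (5 vs 4)
Stage 2: P2: F->2, A->5 (anticipating H). Choose A
Stage 1: P1: O->1, E->5 (anticipating A, H). Choose E
SPE path: E -> A -> H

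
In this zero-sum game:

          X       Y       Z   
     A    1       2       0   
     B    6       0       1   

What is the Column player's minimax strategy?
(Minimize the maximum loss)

Column should play Z, value = 1

Work:
Column player minimizes Row's maximum payoff:
Column X: max payoff to Row = 6
Column Y: max payoff to Row = 2
Column Z: max payoff to Row = 1
Minimum is 1, achieved by column Z.
Minimax strategy: Z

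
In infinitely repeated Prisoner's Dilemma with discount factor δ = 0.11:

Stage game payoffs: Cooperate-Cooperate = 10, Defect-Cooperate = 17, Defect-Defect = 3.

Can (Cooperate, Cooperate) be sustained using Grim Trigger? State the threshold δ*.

δ* = 0.5; since δ = 0.11 < 0.5, cooperation cannot be sustained

Work:
For Grim Trigger:
Cooperate forever: 10/(1-δ)
Defect then punished: 17 + 3·δ/(1-δ)
Need: 10/(1-δ) ≥ 17 + 3·δ/(1-δ)
Solving: δ ≥ (T-R)/(T-P) = (17-10)/(17-3) = 0.5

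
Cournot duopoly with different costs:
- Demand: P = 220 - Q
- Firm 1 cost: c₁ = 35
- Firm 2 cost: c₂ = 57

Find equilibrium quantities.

q₁* = 69.0, q₂* = 47.0

Work:
Reaction: q₁ = (220 - 35 - q₂)/2
Reaction: q₂ = (220 - 57 - q₁)/2
Solve simultaneously:
q₁* = (220 - 2×35 + 57)/3 = 69.0
q₂* = (220 - 2×57 + 35)/3 = 47.0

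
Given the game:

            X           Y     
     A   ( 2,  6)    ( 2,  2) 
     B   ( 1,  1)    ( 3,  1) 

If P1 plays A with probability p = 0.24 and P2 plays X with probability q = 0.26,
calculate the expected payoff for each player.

E[P1] = 2.3648, E[P2] = 1.4896

Work:
E[P1] = p·q·π₁(A,X) + p·(1-q)·π₁(A,Y) + (1-p)·q·π₁(B,X) + (1-p)·(1-q)·π₁(B,Y)
= 0.24·0.26·2 + 0.24·0.74·2 + 0.76·0.26·1 + 0.76·0.74·3
= 2.3648

E[P2] = 1.4896 (similar calculation)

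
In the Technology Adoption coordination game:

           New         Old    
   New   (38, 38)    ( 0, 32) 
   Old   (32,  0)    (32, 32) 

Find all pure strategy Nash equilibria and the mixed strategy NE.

Pure NE: (New, New) and (Old, Old); Mixed NE: p = 0.8421, q = 0.8421

Work:
Check pure NE:
(New, New): (38, 38) - no unilateral deviation beneficial
(Old, Old): (32, 32) - no unilateral deviation beneficial
Mixed NE: P1 plays New with p = 0.8421, P2 plays New with q = 0.8421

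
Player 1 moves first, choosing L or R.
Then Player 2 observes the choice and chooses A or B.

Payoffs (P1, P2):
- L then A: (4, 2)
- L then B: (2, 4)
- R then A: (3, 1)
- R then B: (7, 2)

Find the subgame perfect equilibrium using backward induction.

P1 plays R, P2 plays B after L and B after R; Payoff (7, 2)

Work:
Backward induction:
After L: P2 chooses B → P1 gets 2
After R: P2 chooses B → P1 gets 7
P1 chooses R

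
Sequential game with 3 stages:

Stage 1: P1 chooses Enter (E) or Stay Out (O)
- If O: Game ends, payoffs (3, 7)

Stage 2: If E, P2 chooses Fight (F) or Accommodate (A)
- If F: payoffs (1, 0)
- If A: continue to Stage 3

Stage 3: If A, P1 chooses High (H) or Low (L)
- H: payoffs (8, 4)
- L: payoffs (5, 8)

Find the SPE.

SPE: (E, A, H); Outcome (8, 4)

Work:
Stage 3: P1 chooses H (8 vs 5)
Stage 2: P2: F->0, A->4 (anticipating H). Choose A
Stage 1: P1: O->3, E->8 (anticipating A, H). Choose E
SPE path: E -> A -> H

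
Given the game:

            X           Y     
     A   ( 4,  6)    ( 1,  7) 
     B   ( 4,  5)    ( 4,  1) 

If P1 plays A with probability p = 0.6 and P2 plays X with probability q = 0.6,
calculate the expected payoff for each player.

E[P1] = 3.28, E[P2] = 5.2

Work:
E[P1] = p·q·π₁(A,X) + p·(1-q)·π₁(A,Y) + (1-p)·q·π₁(B,X) + (1-p)·(1-q)·π₁(B,Y)
= 0.6·0.6·4 + 0.6·0.4·1 + 0.4·0.6·4 + 0.4·0.4·4
= 3.28

E[P2] = 5.2 (similar calculation)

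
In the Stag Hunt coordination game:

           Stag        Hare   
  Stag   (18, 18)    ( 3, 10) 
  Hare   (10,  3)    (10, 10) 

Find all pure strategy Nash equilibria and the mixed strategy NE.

Pure NE: (Stag, Stag) and (Hare, Hare); Mixed NE: p = 0.4667, q = 0.4667

Work:
Check pure NE:
(Stag, Stag): (18, 18) - no unilateral deviation beneficial
(Hare, Hare): (10, 10) - no unilateral deviation beneficial
Mixed NE: P1 plays Stag with p = 0.4667, P2 plays Stag with q = 0.4667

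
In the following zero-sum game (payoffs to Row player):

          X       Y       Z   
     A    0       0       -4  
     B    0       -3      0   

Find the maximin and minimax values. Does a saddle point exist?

Maximin = -3, Minimax = 0, Saddle: False

Work:
Row minimums: [-4, -3] → maximin = -3
Column maximums: [0, 0, 0] → minimax = 0
No saddle point (maximin ≠ minimax). Mixed strategy needed.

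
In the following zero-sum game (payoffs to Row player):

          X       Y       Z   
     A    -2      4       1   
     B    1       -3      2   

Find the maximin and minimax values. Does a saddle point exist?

Maximin = -2, Minimax = 1, Saddle: False

Work:
Row minimums: [-2, -3] → maximin = -2
Column maximums: [1, 4, 2] → minimax = 1
No saddle point (maximin ≠ minimax). Mixed strategy needed.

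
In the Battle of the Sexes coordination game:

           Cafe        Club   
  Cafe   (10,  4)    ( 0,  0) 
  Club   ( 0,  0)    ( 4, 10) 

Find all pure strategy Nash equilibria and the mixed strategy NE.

Pure NE: (Cafe, Cafe) and (Club, Club); Mixed NE: p = 0.7143, q = 0.2857

Work:
Check pure NE:
(Cafe, Cafe): (10, 4) - no unilateral deviation beneficial
(Club, Club): (4, 10) - no unilateral deviation beneficial
Mixed NE: P1 plays Cafe with p = 0.7143, P2 plays Cafe with q = 0.2857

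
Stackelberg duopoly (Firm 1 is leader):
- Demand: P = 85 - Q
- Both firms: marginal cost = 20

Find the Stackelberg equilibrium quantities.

q₁* (leader) = 32.5, q₂* (follower) = 16.25

Work:
Follower's reaction: q₂ = (a - c - q₁)/2
Leader substitutes: π₁ = q₁·(a - q₁ - (a-c-q₁)/2 - c)
FOC: q₁* = (85 - 20)/2 = 32.50
Then: q₂* = (85 - 20 - 32.5)/2 = 16.25
Leader has first-mover advantage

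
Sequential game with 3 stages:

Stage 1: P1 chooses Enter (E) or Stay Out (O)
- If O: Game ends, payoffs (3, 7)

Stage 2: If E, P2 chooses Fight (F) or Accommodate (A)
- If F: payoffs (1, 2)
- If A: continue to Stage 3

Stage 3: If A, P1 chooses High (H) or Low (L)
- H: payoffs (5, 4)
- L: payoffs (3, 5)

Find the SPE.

SPE: (E, A, H); Outcome (5, 4)

Work:
Stage 3: P1 chooses H (5 vs 3)
Stage 2: P2: F->2, A->4 (anticipating H). Choose A
Stage 1: P1: O->3, E->5 (anticipating A, H). Choose E
SPE path: E -> A -> H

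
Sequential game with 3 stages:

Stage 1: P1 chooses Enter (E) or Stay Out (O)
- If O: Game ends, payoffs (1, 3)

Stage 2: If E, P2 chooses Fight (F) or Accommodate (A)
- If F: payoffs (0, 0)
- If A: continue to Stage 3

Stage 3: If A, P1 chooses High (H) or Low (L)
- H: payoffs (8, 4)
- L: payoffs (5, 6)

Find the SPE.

SPE: (E, A, H); Outcome (8, 4)

Work:
Stage 3: P1 chooses H (8 vs 5)
Stage 2: P2: F->0, A->4 (anticipating H). Choose A
Stage 1: P1: O->1, E->8 (anticipating A, H). Choose E
SPE path: E -> A -> H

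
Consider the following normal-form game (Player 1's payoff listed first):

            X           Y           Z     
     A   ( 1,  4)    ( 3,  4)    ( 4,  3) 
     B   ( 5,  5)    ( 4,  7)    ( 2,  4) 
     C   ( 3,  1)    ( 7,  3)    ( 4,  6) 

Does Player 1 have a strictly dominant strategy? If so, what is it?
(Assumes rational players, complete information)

No strictly dominant strategy exists for Player 1

Work:
A strategy strictly dominates another if it gives a strictly higher payoff against every opponent action. Compare each pair of P1's strategies column-by-column:
  A vs B: [1 vs 5, 3 vs 4, 4 vs 2] → A does not strictly dominate B (column X: 1 ≤ 5)
  A vs C: [1 vs 3, 3 vs 7, 4 vs 4] → A does not strictly dominate C (column X: 1 ≤ 3)
  B vs A: [5 vs 1, 4 vs 3, 2 vs 4] → B does not strictly dominate A (column Z: 2 ≤ 4)
  B vs C: [5 vs 3, 4 vs 7, 2 vs 4] → B does not strictly dominate C (column Y: 4 ≤ 7)
  C vs A: [3 vs 1, 7 vs 3, 4 vs 4] → C does not strictly dominate A (column Z: 4 ≤ 4)
  C vs B: [3 vs 5, 7 vs 4, 4 vs 2] → C does not strictly dominate B (column X: 3 ≤ 5)
No single strategy strictly dominates all others → no strictly dominant strategy.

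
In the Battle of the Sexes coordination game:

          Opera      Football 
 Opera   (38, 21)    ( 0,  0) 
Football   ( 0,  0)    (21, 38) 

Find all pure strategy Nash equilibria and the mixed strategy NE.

Pure NE: (Opera, Opera) and (Football, Football); Mixed NE: p = 0.6441, q = 0.3559

Work:
Check pure NE:
(Opera, Opera): (38, 21) - no unilateral deviation beneficial
(Football, Football): (21, 38) - no unilateral deviation beneficial
Mixed NE: P1 plays Opera with p = 0.6441, P2 plays Opera with q = 0.3559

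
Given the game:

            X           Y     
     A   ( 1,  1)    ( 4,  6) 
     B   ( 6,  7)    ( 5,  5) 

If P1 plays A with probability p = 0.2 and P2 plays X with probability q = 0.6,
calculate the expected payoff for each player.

E[P1] = 4.92, E[P2] = 5.56

Work:
E[P1] = p·q·π₁(A,X) + p·(1-q)·π₁(A,Y) + (1-p)·q·π₁(B,X) + (1-p)·(1-q)·π₁(B,Y)
= 0.2·0.6·1 + 0.2·0.4·4 + 0.8·0.6·6 + 0.8·0.4·5
= 4.92

E[P2] = 5.56 (similar calculation)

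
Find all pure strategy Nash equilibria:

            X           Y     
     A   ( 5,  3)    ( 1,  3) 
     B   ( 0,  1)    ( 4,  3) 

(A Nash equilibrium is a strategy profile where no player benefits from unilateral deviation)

Nash equilibrium: (A, X), (B, Y)

Work:
Best responses:
  P1 vs X: payoffs [5, 0] → best response A (payoff 5)
  P1 vs Y: payoffs [1, 4] → best response B (payoff 4)
  P2 vs A: payoffs [3, 3] → best response X/Y (payoff 3)
  P2 vs B: payoffs [1, 3] → best response Y (payoff 3)
Mutual best responses: (A,X), (B,Y) → Nash equilibria.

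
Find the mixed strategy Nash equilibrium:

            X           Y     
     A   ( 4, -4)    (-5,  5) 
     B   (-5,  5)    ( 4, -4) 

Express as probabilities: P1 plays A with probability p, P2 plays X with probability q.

p = 0.5, q = 0.5

Work:
Find probabilities that make opponent indifferent:
P2 chooses q to make P1 indifferent between A and B
P1 chooses p to make P2 indifferent between X and Y
Mixed NE: P1 plays (A: 0.5, B: 0.5), P2 plays (X: 0.5, Y: 0.5)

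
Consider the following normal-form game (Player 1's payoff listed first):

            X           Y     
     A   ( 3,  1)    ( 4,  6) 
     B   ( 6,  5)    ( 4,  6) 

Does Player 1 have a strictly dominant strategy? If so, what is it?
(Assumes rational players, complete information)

No strictly dominant strategy exists for Player 1

Work:
A strategy strictly dominates another if it gives a strictly higher payoff against every opponent action. Compare each pair of P1's strategies column-by-column:
  A vs B: [3 vs 6, 4 vs 4] → A does not strictly dominate B (column X: 3 ≤ 6)
  B vs A: [6 vs 3, 4 vs 4] → B does not strictly dominate A (column Y: 4 ≤ 4)
No single strategy strictly dominates all others → no strictly dominant strategy.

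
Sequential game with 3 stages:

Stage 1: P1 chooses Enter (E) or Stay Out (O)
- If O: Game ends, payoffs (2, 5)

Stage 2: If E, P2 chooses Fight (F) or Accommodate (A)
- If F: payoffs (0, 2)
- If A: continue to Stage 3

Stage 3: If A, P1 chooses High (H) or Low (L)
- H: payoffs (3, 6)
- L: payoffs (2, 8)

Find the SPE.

SPE: (E, A, H); Outcome (3, 6)

Work:
Stage 3: P1 chooses H (3 vs 2)
Stage 2: P2: F->2, A->6 (anticipating H). Choose A
Stage 1: P1: O->2, E->3 (anticipating A, H). Choose E
SPE path: E -> A -> H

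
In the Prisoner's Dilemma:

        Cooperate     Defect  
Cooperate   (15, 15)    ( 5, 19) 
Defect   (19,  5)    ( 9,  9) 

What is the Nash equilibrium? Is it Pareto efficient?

(Defect, Defect) is NE; not Pareto efficient

Work:
Defect dominates Cooperate for both players:
If P2 cooperates: Defect (19) > Cooperate (15)
If P2 defects: Defect (9) > Cooperate (5)
NE: (Defect, Defect) with payoff (9, 9)
But (Cooperate, Cooperate) = (15, 15) Pareto dominates (9, 9)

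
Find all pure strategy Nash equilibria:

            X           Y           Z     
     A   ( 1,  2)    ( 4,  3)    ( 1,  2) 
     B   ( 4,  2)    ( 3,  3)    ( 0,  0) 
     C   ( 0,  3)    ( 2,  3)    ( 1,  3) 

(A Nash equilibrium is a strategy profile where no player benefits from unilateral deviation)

Nash equilibrium: (A, Y), (C, Z)

Work:
Best responses:
  P1 vs X: payoffs [1, 4, 0] → best response B (payoff 4)
  P1 vs Y: payoffs [4, 3, 2] → best response A (payoff 4)
  P1 vs Z: payoffs [1, 0, 1] → best response A/C (payoff 1)
  P2 vs A: payoffs [2, 3, 2] → best response Y (payoff 3)
  P2 vs B: payoffs [2, 3, 0] → best response Y (payoff 3)
  P2 vs C: payoffs [3, 3, 3] → best response X/Y/Z (payoff 3)
Mutual best responses: (A,Y), (C,Z) → Nash equilibria.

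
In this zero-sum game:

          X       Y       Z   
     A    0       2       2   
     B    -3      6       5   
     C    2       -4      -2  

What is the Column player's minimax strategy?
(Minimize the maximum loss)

Column should play X, value = 2

Work:
Column player minimizes Row's maximum payoff:
Column X: max payoff to Row = 2
Column Y: max payoff to Row = 6
Column Z: max payoff to Row = 5
Minimum is 2, achieved by column X.
Minimax strategy: X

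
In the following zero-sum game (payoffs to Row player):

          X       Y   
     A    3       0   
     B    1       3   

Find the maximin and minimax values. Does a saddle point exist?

Maximin = 1, Minimax = 3, Saddle: False

Work:
Row minimums: [0, 1] → maximin = 1
Column maximums: [3, 3] → minimax = 3
No saddle point (maximin ≠ minimax). Mixed strategy needed.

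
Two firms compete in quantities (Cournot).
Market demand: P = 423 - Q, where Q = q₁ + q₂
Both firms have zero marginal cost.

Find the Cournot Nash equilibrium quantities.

q₁* = q₂* = 141.0; P* = 141.0

Work:
Profit: π_i = P·q_i = (a - q_i - q_j)·q_i
FOC: ∂π_i/∂q_i = a - 2q_i - q_j = 0
Reaction function: q_i = (423 - q_j)/2
Symmetry: q* = 423/3 = 141.0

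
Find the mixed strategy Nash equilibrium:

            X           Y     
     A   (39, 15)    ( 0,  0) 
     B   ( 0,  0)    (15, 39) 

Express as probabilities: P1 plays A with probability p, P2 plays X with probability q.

p = 0.7222, q = 0.2778

Work:
Find probabilities that make opponent indifferent:
P2 chooses q to make P1 indifferent between A and B
P1 chooses p to make P2 indifferent between X and Y
Mixed NE: P1 plays (A: 0.7222, B: 0.2778), P2 plays (X: 0.2778, Y: 0.7222)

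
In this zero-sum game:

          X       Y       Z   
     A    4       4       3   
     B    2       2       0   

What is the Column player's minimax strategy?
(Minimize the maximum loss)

Column should play Z, value = 3

Work:
Column player minimizes Row's maximum payoff:
Column X: max payoff to Row = 4
Column Y: max payoff to Row = 4
Column Z: max payoff to Row = 3
Minimum is 3, achieved by column Z.
Minimax strategy: Z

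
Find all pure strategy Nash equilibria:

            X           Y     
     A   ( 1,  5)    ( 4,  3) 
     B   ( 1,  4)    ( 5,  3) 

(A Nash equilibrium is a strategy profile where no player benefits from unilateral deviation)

Nash equilibrium: (A, X), (B, X)

Work:
Best responses:
  P1 vs X: payoffs [1, 1] → best response A/B (payoff 1)
  P1 vs Y: payoffs [4, 5] → best response B (payoff 5)
  P2 vs A: payoffs [5, 3] → best response X (payoff 5)
  P2 vs B: payoffs [4, 3] → best response X (payoff 4)
Mutual best responses: (A,X), (B,X) → Nash equilibria.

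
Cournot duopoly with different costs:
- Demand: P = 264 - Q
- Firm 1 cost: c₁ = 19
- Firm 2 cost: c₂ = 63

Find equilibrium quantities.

q₁* = 96.33, q₂* = 52.33

Work:
Reaction: q₁ = (264 - 19 - q₂)/2
Reaction: q₂ = (264 - 63 - q₁)/2
Solve simultaneously:
q₁* = (264 - 2×19 + 63)/3 = 96.33
q₂* = (264 - 2×63 + 19)/3 = 52.33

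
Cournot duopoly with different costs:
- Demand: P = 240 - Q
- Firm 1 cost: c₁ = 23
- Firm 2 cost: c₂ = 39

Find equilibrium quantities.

q₁* = 77.67, q₂* = 61.67

Work:
Reaction: q₁ = (240 - 23 - q₂)/2
Reaction: q₂ = (240 - 39 - q₁)/2
Solve simultaneously:
q₁* = (240 - 2×23 + 39)/3 = 77.67
q₂* = (240 - 2×39 + 23)/3 = 61.67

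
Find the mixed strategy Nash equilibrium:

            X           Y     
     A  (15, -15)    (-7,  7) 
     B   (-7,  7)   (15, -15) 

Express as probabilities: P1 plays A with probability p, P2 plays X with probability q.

p = 0.5, q = 0.5

Work:
Find probabilities that make opponent indifferent:
P2 chooses q to make P1 indifferent between A and B
P1 chooses p to make P2 indifferent between X and Y
Mixed NE: P1 plays (A: 0.5, B: 0.5), P2 plays (X: 0.5, Y: 0.5)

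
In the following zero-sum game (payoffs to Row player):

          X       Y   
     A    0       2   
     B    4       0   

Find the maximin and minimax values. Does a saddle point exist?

Maximin = 0, Minimax = 2, Saddle: False

Work:
Row minimums: [0, 0] → maximin = 0
Column maximums: [4, 2] → minimax = 2
No saddle point (maximin ≠ minimax). Mixed strategy needed.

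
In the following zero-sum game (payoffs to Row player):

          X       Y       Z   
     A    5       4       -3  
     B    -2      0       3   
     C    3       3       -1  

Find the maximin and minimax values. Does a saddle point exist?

Maximin = -1, Minimax = 3, Saddle: False

Work:
Row minimums: [-3, -2, -1] → maximin = -1
Column maximums: [5, 4, 3] → minimax = 3
No saddle point (maximin ≠ minimax). Mixed strategy needed.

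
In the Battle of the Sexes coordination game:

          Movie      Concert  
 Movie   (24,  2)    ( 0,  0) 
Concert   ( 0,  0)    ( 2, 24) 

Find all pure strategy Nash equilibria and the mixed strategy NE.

Pure NE: (Movie, Movie) and (Concert, Concert); Mixed NE: p = 0.9231, q = 0.0769

Work:
Check pure NE:
(Movie, Movie): (24, 2) - no unilateral deviation beneficial
(Concert, Concert): (2, 24) - no unilateral deviation beneficial
Mixed NE: P1 plays Movie with p = 0.9231, P2 plays Movie with q = 0.0769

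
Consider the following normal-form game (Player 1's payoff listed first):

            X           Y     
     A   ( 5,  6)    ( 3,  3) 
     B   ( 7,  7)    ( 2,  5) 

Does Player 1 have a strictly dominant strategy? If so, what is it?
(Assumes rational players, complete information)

No strictly dominant strategy exists for Player 1

Work:
A strategy strictly dominates another if it gives a strictly higher payoff against every opponent action. Compare each pair of P1's strategies column-by-column:
  A vs B: [5 vs 7, 3 vs 2] → A does not strictly dominate B (column X: 5 ≤ 7)
  B vs A: [7 vs 5, 2 vs 3] → B does not strictly dominate A (column Y: 2 ≤ 3)
No single strategy strictly dominates all others → no strictly dominant strategy.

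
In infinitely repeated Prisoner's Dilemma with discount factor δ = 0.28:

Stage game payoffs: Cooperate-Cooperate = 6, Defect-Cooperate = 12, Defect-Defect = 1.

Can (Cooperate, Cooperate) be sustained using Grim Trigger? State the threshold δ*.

δ* = 0.5455; since δ = 0.28 < 0.5455, cooperation cannot be sustained

Work:
For Grim Trigger:
Cooperate forever: 6/(1-δ)
Defect then punished: 12 + 1·δ/(1-δ)
Need: 6/(1-δ) ≥ 12 + 1·δ/(1-δ)
Solving: δ ≥ (T-R)/(T-P) = (12-6)/(12-1) = 0.5455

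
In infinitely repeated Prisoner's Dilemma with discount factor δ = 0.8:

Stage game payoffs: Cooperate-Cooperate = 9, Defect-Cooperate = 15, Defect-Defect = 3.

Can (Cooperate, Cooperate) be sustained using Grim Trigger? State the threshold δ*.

δ* = 0.5; since δ = 0.8 ≥ 0.5, cooperation can be sustained

Work:
For Grim Trigger:
Cooperate forever: 9/(1-δ)
Defect then punished: 15 + 3·δ/(1-δ)
Need: 9/(1-δ) ≥ 15 + 3·δ/(1-δ)
Solving: δ ≥ (T-R)/(T-P) = (15-9)/(15-3) = 0.5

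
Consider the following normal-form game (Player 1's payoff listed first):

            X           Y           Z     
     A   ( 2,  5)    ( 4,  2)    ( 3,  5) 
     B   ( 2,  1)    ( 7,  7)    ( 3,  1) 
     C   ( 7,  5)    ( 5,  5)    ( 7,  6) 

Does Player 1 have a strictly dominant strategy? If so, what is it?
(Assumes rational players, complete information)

No strictly dominant strategy exists for Player 1

Work:
A strategy strictly dominates another if it gives a strictly higher payoff against every opponent action. Compare each pair of P1's strategies column-by-column:
  A vs B: [2 vs 2, 4 vs 7, 3 vs 3] → A does not strictly dominate B (column X: 2 ≤ 2)
  A vs C: [2 vs 7, 4 vs 5, 3 vs 7] → A does not strictly dominate C (column X: 2 ≤ 7)
  B vs A: [2 vs 2, 7 vs 4, 3 vs 3] → B does not strictly dominate A (column X: 2 ≤ 2)
  B vs C: [2 vs 7, 7 vs 5, 3 vs 7] → B does not strictly dominate C (column X: 2 ≤ 7)
  C vs A: [7 vs 2, 5 vs 4, 7 vs 3] → C strictly dominates A
  C vs B: [7 vs 2, 5 vs 7, 7 vs 3] → C does not strictly dominate B (column Y: 5 ≤ 7)
No single strategy strictly dominates all others → no strictly dominant strategy.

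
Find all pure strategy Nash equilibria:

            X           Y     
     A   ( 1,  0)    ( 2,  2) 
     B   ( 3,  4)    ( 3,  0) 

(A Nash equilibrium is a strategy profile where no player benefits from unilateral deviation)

Nash equilibrium: (B, X)

Work:
Best responses:
  P1 vs X: payoffs [1, 3] → best response B (payoff 3)
  P1 vs Y: payoffs [2, 3] → best response B (payoff 3)
  P2 vs A: payoffs [0, 2] → best response Y (payoff 2)
  P2 vs B: payoffs [4, 0] → best response X (payoff 4)
Mutual best responses: (B,X) → Nash equilibria.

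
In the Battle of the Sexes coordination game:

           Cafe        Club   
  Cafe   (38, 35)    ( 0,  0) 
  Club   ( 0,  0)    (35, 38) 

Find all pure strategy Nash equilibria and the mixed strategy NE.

Pure NE: (Cafe, Cafe) and (Club, Club); Mixed NE: p = 0.5205, q = 0.4795

Work:
Check pure NE:
(Cafe, Cafe): (38, 35) - no unilateral deviation beneficial
(Club, Club): (35, 38) - no unilateral deviation beneficial
Mixed NE: P1 plays Cafe with p = 0.5205, P2 plays Cafe with q = 0.4795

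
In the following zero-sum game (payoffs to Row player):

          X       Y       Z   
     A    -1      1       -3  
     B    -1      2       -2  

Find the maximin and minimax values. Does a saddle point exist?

Maximin = -2, Minimax = -2, Saddle: True

Work:
Row minimums: [-3, -2] → maximin = -2
Column maximums: [-1, 2, -2] → minimax = -2
Saddle point exists! Game value = -2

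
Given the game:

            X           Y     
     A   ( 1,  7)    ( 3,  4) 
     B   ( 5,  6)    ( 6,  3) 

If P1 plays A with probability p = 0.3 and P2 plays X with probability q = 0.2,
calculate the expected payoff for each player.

E[P1] = 4.84, E[P2] = 3.9

Work:
E[P1] = p·q·π₁(A,X) + p·(1-q)·π₁(A,Y) + (1-p)·q·π₁(B,X) + (1-p)·(1-q)·π₁(B,Y)
= 0.3·0.2·1 + 0.3·0.8·3 + 0.7·0.2·5 + 0.7·0.8·6
= 4.84

E[P2] = 3.9 (similar calculation)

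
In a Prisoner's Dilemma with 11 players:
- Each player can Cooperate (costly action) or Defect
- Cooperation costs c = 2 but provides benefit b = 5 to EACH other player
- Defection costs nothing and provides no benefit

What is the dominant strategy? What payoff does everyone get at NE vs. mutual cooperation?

Dominant: Defect; NE payoff = 0; Coop payoff = 48

Work:
Defect dominates (saves cost c = 2, benefit to others is external)
NE: All defect → everyone gets 0
If all cooperate: each receives (10)×5 - 2 = 48
Social dilemma: 48 > 0 but NE gives 0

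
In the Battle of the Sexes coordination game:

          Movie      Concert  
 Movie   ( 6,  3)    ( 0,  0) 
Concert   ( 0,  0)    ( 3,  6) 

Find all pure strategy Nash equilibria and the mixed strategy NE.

Pure NE: (Movie, Movie) and (Concert, Concert); Mixed NE: p = 0.6667, q = 0.3333

Work:
Check pure NE:
(Movie, Movie): (6, 3) - no unilateral deviation beneficial
(Concert, Concert): (3, 6) - no unilateral deviation beneficial
Mixed NE: P1 plays Movie with p = 0.6667, P2 plays Movie with q = 0.3333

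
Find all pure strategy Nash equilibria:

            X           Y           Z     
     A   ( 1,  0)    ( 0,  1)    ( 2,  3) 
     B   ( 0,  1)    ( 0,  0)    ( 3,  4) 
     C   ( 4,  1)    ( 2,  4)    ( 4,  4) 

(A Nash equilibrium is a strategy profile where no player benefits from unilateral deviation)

Nash equilibrium: (C, Y), (C, Z)

Work:
Best responses:
  P1 vs X: payoffs [1, 0, 4] → best response C (payoff 4)
  P1 vs Y: payoffs [0, 0, 2] → best response C (payoff 2)
  P1 vs Z: payoffs [2, 3, 4] → best response C (payoff 4)
  P2 vs A: payoffs [0, 1, 3] → best response Z (payoff 3)
  P2 vs B: payoffs [1, 0, 4] → best response Z (payoff 4)
  P2 vs C: payoffs [1, 4, 4] → best response Y/Z (payoff 4)
Mutual best responses: (C,Y), (C,Z) → Nash equilibria.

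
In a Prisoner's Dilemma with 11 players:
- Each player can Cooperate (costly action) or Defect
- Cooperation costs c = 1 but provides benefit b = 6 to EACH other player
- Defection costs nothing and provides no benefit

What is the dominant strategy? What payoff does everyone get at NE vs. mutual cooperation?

Dominant: Defect; NE payoff = 0; Coop payoff = 59

Work:
Defect dominates (saves cost c = 1, benefit to others is external)
NE: All defect → everyone gets 0
If all cooperate: each receives (10)×6 - 1 = 59
Social dilemma: 59 > 0 but NE gives 0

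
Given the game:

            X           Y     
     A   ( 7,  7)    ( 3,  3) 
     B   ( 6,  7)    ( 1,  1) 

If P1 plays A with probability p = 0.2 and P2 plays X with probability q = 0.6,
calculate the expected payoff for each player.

E[P1] = 4.28, E[P2] = 4.76

Work:
E[P1] = p·q·π₁(A,X) + p·(1-q)·π₁(A,Y) + (1-p)·q·π₁(B,X) + (1-p)·(1-q)·π₁(B,Y)
= 0.2·0.6·7 + 0.2·0.4·3 + 0.8·0.6·6 + 0.8·0.4·1
= 4.28

E[P2] = 4.76 (similar calculation)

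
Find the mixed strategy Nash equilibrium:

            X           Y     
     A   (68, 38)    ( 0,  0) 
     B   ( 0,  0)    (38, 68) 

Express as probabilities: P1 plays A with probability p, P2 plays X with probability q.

p = 0.6415, q = 0.3585

Work:
Find probabilities that make opponent indifferent:
P2 chooses q to make P1 indifferent between A and B
P1 chooses p to make P2 indifferent between X and Y
Mixed NE: P1 plays (A: 0.6415, B: 0.3585), P2 plays (X: 0.3585, Y: 0.6415)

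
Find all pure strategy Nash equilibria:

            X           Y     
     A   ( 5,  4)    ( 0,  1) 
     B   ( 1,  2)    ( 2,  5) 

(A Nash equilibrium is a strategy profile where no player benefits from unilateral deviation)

Nash equilibrium: (A, X), (B, Y)

Work:
Best responses:
  P1 vs X: payoffs [5, 1] → best response A (payoff 5)
  P1 vs Y: payoffs [0, 2] → best response B (payoff 2)
  P2 vs A: payoffs [4, 1] → best response X (payoff 4)
  P2 vs B: payoffs [2, 5] → best response Y (payoff 5)
Mutual best responses: (A,X), (B,Y) → Nash equilibria.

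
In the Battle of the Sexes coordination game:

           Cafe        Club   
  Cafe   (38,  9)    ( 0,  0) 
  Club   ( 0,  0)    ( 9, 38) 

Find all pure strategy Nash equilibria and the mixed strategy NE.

Pure NE: (Cafe, Cafe) and (Club, Club); Mixed NE: p = 0.8085, q = 0.1915

Work:
Check pure NE:
(Cafe, Cafe): (38, 9) - no unilateral deviation beneficial
(Club, Club): (9, 38) - no unilateral deviation beneficial
Mixed NE: P1 plays Cafe with p = 0.8085, P2 plays Cafe with q = 0.1915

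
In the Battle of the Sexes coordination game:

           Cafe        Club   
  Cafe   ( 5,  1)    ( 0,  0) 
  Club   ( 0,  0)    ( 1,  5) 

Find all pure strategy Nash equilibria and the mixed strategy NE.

Pure NE: (Cafe, Cafe) and (Club, Club); Mixed NE: p = 0.8333, q = 0.1667

Work:
Check pure NE:
(Cafe, Cafe): (5, 1) - no unilateral deviation beneficial
(Club, Club): (1, 5) - no unilateral deviation beneficial
Mixed NE: P1 plays Cafe with p = 0.8333, P2 plays Cafe with q = 0.1667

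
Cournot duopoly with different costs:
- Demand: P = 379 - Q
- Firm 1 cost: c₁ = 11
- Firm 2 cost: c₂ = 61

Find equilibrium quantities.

q₁* = 139.33, q₂* = 89.33

Work:
Reaction: q₁ = (379 - 11 - q₂)/2
Reaction: q₂ = (379 - 61 - q₁)/2
Solve simultaneously:
q₁* = (379 - 2×11 + 61)/3 = 139.33
q₂* = (379 - 2×61 + 11)/3 = 89.33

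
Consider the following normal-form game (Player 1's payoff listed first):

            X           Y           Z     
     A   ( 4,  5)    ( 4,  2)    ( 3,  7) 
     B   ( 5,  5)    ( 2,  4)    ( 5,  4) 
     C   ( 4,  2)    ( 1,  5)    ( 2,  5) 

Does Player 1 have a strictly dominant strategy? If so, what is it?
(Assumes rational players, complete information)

No strictly dominant strategy exists for Player 1

Work:
A strategy strictly dominates another if it gives a strictly higher payoff against every opponent action. Compare each pair of P1's strategies column-by-column:
  A vs B: [4 vs 5, 4 vs 2, 3 vs 5] → A does not strictly dominate B (column X: 4 ≤ 5)
  A vs C: [4 vs 4, 4 vs 1, 3 vs 2] → A does not strictly dominate C (column X: 4 ≤ 4)
  B vs A: [5 vs 4, 2 vs 4, 5 vs 3] → B does not strictly dominate A (column Y: 2 ≤ 4)
  B vs C: [5 vs 4, 2 vs 1, 5 vs 2] → B strictly dominates C
  C vs A: [4 vs 4, 1 vs 4, 2 vs 3] → C does not strictly dominate A (column X: 4 ≤ 4)
  C vs B: [4 vs 5, 1 vs 2, 2 vs 5] → C does not strictly dominate B (column X: 4 ≤ 5)
No single strategy strictly dominates all others → no strictly dominant strategy.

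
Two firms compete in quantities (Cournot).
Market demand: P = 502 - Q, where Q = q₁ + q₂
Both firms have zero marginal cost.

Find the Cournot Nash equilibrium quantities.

q₁* = q₂* = 167.33; P* = 167.33

Work:
Profit: π_i = P·q_i = (a - q_i - q_j)·q_i
FOC: ∂π_i/∂q_i = a - 2q_i - q_j = 0
Reaction function: q_i = (502 - q_j)/2
Symmetry: q* = 502/3 = 167.33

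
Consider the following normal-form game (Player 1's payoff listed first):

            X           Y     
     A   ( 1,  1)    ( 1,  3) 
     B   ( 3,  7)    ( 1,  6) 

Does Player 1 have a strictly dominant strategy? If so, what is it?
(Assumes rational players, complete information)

No strictly dominant strategy exists for Player 1

Work:
A strategy strictly dominates another if it gives a strictly higher payoff against every opponent action. Compare each pair of P1's strategies column-by-column:
  A vs B: [1 vs 3, 1 vs 1] → A does not strictly dominate B (column X: 1 ≤ 3)
  B vs A: [3 vs 1, 1 vs 1] → B does not strictly dominate A (column Y: 1 ≤ 1)
No single strategy strictly dominates all others → no strictly dominant strategy.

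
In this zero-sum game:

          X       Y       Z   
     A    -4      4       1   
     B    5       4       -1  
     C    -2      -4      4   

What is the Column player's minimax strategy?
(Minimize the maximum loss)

Column should play Y or Z (all achieve the minimum), value = 4

Work:
Column player minimizes Row's maximum payoff:
Column X: max payoff to Row = 5
Column Y: max payoff to Row = 4
Column Z: max payoff to Row = 4
Minimum is 4, achieved by columns Y, Z (tied).
Each of Y or Z is a minimax strategy.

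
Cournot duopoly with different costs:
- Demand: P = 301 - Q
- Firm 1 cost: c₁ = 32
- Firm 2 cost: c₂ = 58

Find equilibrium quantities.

q₁* = 98.33, q₂* = 72.33

Work:
Reaction: q₁ = (301 - 32 - q₂)/2
Reaction: q₂ = (301 - 58 - q₁)/2
Solve simultaneously:
q₁* = (301 - 2×32 + 58)/3 = 98.33
q₂* = (301 - 2×58 + 32)/3 = 72.33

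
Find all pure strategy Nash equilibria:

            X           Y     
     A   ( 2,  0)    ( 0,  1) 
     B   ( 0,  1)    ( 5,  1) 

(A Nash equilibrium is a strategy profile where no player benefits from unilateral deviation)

Nash equilibrium: (B, Y)

Work:
Best responses:
  P1 vs X: payoffs [2, 0] → best response A (payoff 2)
  P1 vs Y: payoffs [0, 5] → best response B (payoff 5)
  P2 vs A: payoffs [0, 1] → best response Y (payoff 1)
  P2 vs B: payoffs [1, 1] → best response X/Y (payoff 1)
Mutual best responses: (B,Y) → Nash equilibria.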